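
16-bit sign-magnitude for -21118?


Sign bit: 1 (negative)
Magnitude: 21118 = 101001001111110
= 1101001001111110


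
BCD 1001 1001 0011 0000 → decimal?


Each 4-bit group → digit:
  1001 → 9
  1001 → 9
  0011 → 3
  0000 → 0
= 9930


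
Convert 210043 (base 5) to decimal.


Positional values (base 5):
  3 × 5^0 = 3 × 1 = 3
  4 × 5^1 = 4 × 5 = 20
  0 × 5^2 = 0 × 25 = 0
  0 × 5^3 = 0 × 125 = 0
  1 × 5^4 = 1 × 625 = 625
  2 × 5^5 = 2 × 3125 = 6250
Sum = 3 + 20 + 0 + 0 + 625 + 6250
= 6898


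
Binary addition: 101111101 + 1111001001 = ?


Align and add column by column (LSB to MSB, carry propagating):
  00101111101
+ 01111001001
  -----------
  col 0: 1 + 1 + 0 (carry in) = 2 → bit 0, carry out 1
  col 1: 0 + 0 + 1 (carry in) = 1 → bit 1, carry out 0
  col 2: 1 + 0 + 0 (carry in) = 1 → bit 1, carry out 0
  col 3: 1 + 1 + 0 (carry in) = 2 → bit 0, carry out 1
  col 4: 1 + 0 + 1 (carry in) = 2 → bit 0, carry out 1
  col 5: 1 + 0 + 1 (carry in) = 2 → bit 0, carry out 1
  col 6: 1 + 1 + 1 (carry in) = 3 → bit 1, carry out 1
  col 7: 0 + 1 + 1 (carry in) = 2 → bit 0, carry out 1
  col 8: 1 + 1 + 1 (carry in) = 3 → bit 1, carry out 1
  col 9: 0 + 1 + 1 (carry in) = 2 → bit 0, carry out 1
  col 10: 0 + 0 + 1 (carry in) = 1 → bit 1, carry out 0
Reading bits MSB→LSB: 10101000110
Strip leading zeros: 10101000110
= 10101000110


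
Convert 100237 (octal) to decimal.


Positional values:
Position 0: 7 × 8^0 = 7
Position 1: 3 × 8^1 = 24
Position 2: 2 × 8^2 = 128
Position 3: 0 × 8^3 = 0
Position 4: 0 × 8^4 = 0
Position 5: 1 × 8^5 = 32768
Sum = 7 + 24 + 128 + 0 + 0 + 32768
= 32927


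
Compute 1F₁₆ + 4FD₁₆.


Align and add column by column (LSB to MSB, each column mod 16 with carry):
  001F
+ 04FD
  ----
  col 0: F(15) + D(13) + 0 (carry in) = 28 → C(12), carry out 1
  col 1: 1(1) + F(15) + 1 (carry in) = 17 → 1(1), carry out 1
  col 2: 0(0) + 4(4) + 1 (carry in) = 5 → 5(5), carry out 0
  col 3: 0(0) + 0(0) + 0 (carry in) = 0 → 0(0), carry out 0
Reading digits MSB→LSB: 051C
Strip leading zeros: 51C
= 0x51C


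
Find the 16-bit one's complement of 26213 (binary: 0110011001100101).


Original: 0110011001100101
Invert all bits:
  bit 0: 0 → 1
  bit 1: 1 → 0
  bit 2: 1 → 0
  bit 3: 0 → 1
  bit 4: 0 → 1
  bit 5: 1 → 0
  bit 6: 1 → 0
  bit 7: 0 → 1
  bit 8: 0 → 1
  bit 9: 1 → 0
  bit 10: 1 → 0
  bit 11: 0 → 1
  bit 12: 0 → 1
  bit 13: 1 → 0
  bit 14: 0 → 1
  bit 15: 1 → 0
= 1001100110011010


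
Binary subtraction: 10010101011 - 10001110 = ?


Align and subtract column by column (LSB to MSB, borrowing when needed):
  10010101011
- 00010001110
  -----------
  col 0: (1 - 0 borrow-in) - 0 → 1 - 0 = 1, borrow out 0
  col 1: (1 - 0 borrow-in) - 1 → 1 - 1 = 0, borrow out 0
  col 2: (0 - 0 borrow-in) - 1 → borrow from next column: (0+2) - 1 = 1, borrow out 1
  col 3: (1 - 1 borrow-in) - 1 → borrow from next column: (0+2) - 1 = 1, borrow out 1
  col 4: (0 - 1 borrow-in) - 0 → borrow from next column: (-1+2) - 0 = 1, borrow out 1
  col 5: (1 - 1 borrow-in) - 0 → 0 - 0 = 0, borrow out 0
  col 6: (0 - 0 borrow-in) - 0 → 0 - 0 = 0, borrow out 0
  col 7: (1 - 0 borrow-in) - 1 → 1 - 1 = 0, borrow out 0
  col 8: (0 - 0 borrow-in) - 0 → 0 - 0 = 0, borrow out 0
  col 9: (0 - 0 borrow-in) - 0 → 0 - 0 = 0, borrow out 0
  col 10: (1 - 0 borrow-in) - 0 → 1 - 0 = 1, borrow out 0
Reading bits MSB→LSB: 10000011101
Strip leading zeros: 10000011101
= 10000011101


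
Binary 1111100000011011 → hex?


Group into 4-bit nibbles: 1111100000011011
  1111 = F
  1000 = 8
  0001 = 1
  1011 = B
= 0xF81B


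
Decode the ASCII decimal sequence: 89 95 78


Codes (decimal): 89 95 78
Per-code ASCII lookup:
  89  (range 65-90: uppercase, 89 - 65 = 24) → 'Y'
  95  (special character) → '_'
  78  (range 65-90: uppercase, 78 - 65 = 13) → 'N'
= 'Y_N'


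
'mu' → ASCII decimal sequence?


String: 'mu'  (2 characters)
Per-character ASCII lookup:
  'm': lowercase starts at 97: 'm' = 97 + 12 = 109
  'u': lowercase starts at 97: 'u' = 97 + 20 = 117
= 109 117


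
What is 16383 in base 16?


Divide by 16 repeatedly:
16383 ÷ 16 = 1023 remainder 15 (F)
1023 ÷ 16 = 63 remainder 15 (F)
63 ÷ 16 = 3 remainder 15 (F)
3 ÷ 16 = 0 remainder 3 (3)
Reading remainders bottom-up:
= 0x3FFF


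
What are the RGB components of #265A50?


Hex: #265A50
R = 26₁₆ = 38
G = 5A₁₆ = 90
B = 50₁₆ = 80
= RGB(38, 90, 80)


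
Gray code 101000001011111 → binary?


Gray code: 101000001011111
MSB stays the same: 1
Each subsequent bit = prev_binary XOR current_gray:
  B[1] = 1 XOR 0 = 1
  B[2] = 1 XOR 1 = 0
  B[3] = 0 XOR 0 = 0
  B[4] = 0 XOR 0 = 0
  B[5] = 0 XOR 0 = 0
  B[6] = 0 XOR 0 = 0
  B[7] = 0 XOR 0 = 0
  B[8] = 0 XOR 1 = 1
  B[9] = 1 XOR 0 = 1
  B[10] = 1 XOR 1 = 0
  B[11] = 0 XOR 1 = 1
  B[12] = 1 XOR 1 = 0
  B[13] = 0 XOR 1 = 1
  B[14] = 1 XOR 1 = 0
= 110000001101010 (24682 decimal)


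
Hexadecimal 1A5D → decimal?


Positional values:
Position 0: D × 16^0 = 13 × 1 = 13
Position 1: 5 × 16^1 = 5 × 16 = 80
Position 2: A × 16^2 = 10 × 256 = 2560
Position 3: 1 × 16^3 = 1 × 4096 = 4096
Sum = 13 + 80 + 2560 + 4096
= 6749


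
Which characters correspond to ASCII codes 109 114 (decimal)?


Codes (decimal): 109 114
Per-code ASCII lookup:
  109  (range 97-122: lowercase, 109 - 97 = 12) → 'm'
  114  (range 97-122: lowercase, 114 - 97 = 17) → 'r'
= 'mr'


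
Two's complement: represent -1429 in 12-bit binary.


Original: 010110010101
Step 1 - Invert all bits: 101001101010
Step 2 - Add 1: 101001101010 + 1
= 101001101011 (represents -1429)


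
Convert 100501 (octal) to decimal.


Positional values:
Position 0: 1 × 8^0 = 1
Position 1: 0 × 8^1 = 0
Position 2: 5 × 8^2 = 320
Position 3: 0 × 8^3 = 0
Position 4: 0 × 8^4 = 0
Position 5: 1 × 8^5 = 32768
Sum = 1 + 0 + 320 + 0 + 0 + 32768
= 33089


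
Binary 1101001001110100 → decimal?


Positional values:
Bit 2: 1 × 2^2 = 4
Bit 4: 1 × 2^4 = 16
Bit 5: 1 × 2^5 = 32
Bit 6: 1 × 2^6 = 64
Bit 9: 1 × 2^9 = 512
Bit 12: 1 × 2^12 = 4096
Bit 14: 1 × 2^14 = 16384
Bit 15: 1 × 2^15 = 32768
Sum = 4 + 16 + 32 + 64 + 512 + 4096 + 16384 + 32768
= 53876


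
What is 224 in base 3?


Divide by 3 repeatedly:
224 ÷ 3 = 74 remainder 2
74 ÷ 3 = 24 remainder 2
24 ÷ 3 = 8 remainder 0
8 ÷ 3 = 2 remainder 2
2 ÷ 3 = 0 remainder 2
Reading remainders bottom-up:
= 22022


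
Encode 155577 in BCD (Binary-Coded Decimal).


Each digit → 4-bit binary:
  1 → 0001
  5 → 0101
  5 → 0101
  5 → 0101
  7 → 0111
  7 → 0111
= 0001 0101 0101 0101 0111 0111


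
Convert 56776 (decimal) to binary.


Divide by 2 repeatedly:
56776 ÷ 2 = 28388 remainder 0
28388 ÷ 2 = 14194 remainder 0
14194 ÷ 2 = 7097 remainder 0
7097 ÷ 2 = 3548 remainder 1
3548 ÷ 2 = 1774 remainder 0
1774 ÷ 2 = 887 remainder 0
887 ÷ 2 = 443 remainder 1
443 ÷ 2 = 221 remainder 1
221 ÷ 2 = 110 remainder 1
110 ÷ 2 = 55 remainder 0
55 ÷ 2 = 27 remainder 1
27 ÷ 2 = 13 remainder 1
13 ÷ 2 = 6 remainder 1
6 ÷ 2 = 3 remainder 0
3 ÷ 2 = 1 remainder 1
1 ÷ 2 = 0 remainder 1
Reading remainders bottom-up:
= 1101110111001000


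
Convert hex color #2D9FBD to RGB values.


Hex: #2D9FBD
R = 2D₁₆ = 45
G = 9F₁₆ = 159
B = BD₁₆ = 189
= RGB(45, 159, 189)


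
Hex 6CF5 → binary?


Each hex digit → 4 binary bits:
  6 = 0110
  C = 1100
  F = 1111
  5 = 0101
Concatenate: 0110 1100 1111 0101
= 0110110011110101


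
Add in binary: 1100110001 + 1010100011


Align and add column by column (LSB to MSB, carry propagating):
  01100110001
+ 01010100011
  -----------
  col 0: 1 + 1 + 0 (carry in) = 2 → bit 0, carry out 1
  col 1: 0 + 1 + 1 (carry in) = 2 → bit 0, carry out 1
  col 2: 0 + 0 + 1 (carry in) = 1 → bit 1, carry out 0
  col 3: 0 + 0 + 0 (carry in) = 0 → bit 0, carry out 0
  col 4: 1 + 0 + 0 (carry in) = 1 → bit 1, carry out 0
  col 5: 1 + 1 + 0 (carry in) = 2 → bit 0, carry out 1
  col 6: 0 + 0 + 1 (carry in) = 1 → bit 1, carry out 0
  col 7: 0 + 1 + 0 (carry in) = 1 → bit 1, carry out 0
  col 8: 1 + 0 + 0 (carry in) = 1 → bit 1, carry out 0
  col 9: 1 + 1 + 0 (carry in) = 2 → bit 0, carry out 1
  col 10: 0 + 0 + 1 (carry in) = 1 → bit 1, carry out 0
Reading bits MSB→LSB: 10111010100
Strip leading zeros: 10111010100
= 10111010100


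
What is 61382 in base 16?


Divide by 16 repeatedly:
61382 ÷ 16 = 3836 remainder 6 (6)
3836 ÷ 16 = 239 remainder 12 (C)
239 ÷ 16 = 14 remainder 15 (F)
14 ÷ 16 = 0 remainder 14 (E)
Reading remainders bottom-up:
= 0xEFC6


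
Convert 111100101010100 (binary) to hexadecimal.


Group into 4-bit nibbles: 0111100101010100
  0111 = 7
  1001 = 9
  0101 = 5
  0100 = 4
= 0x7954


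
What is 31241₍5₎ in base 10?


Positional values (base 5):
  1 × 5^0 = 1 × 1 = 1
  4 × 5^1 = 4 × 5 = 20
  2 × 5^2 = 2 × 25 = 50
  1 × 5^3 = 1 × 125 = 125
  3 × 5^4 = 3 × 625 = 1875
Sum = 1 + 20 + 50 + 125 + 1875
= 2071


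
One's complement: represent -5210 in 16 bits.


Original: 0001010001011010
Invert all bits:
  bit 0: 0 → 1
  bit 1: 0 → 1
  bit 2: 0 → 1
  bit 3: 1 → 0
  bit 4: 0 → 1
  bit 5: 1 → 0
  bit 6: 0 → 1
  bit 7: 0 → 1
  bit 8: 0 → 1
  bit 9: 1 → 0
  bit 10: 0 → 1
  bit 11: 1 → 0
  bit 12: 1 → 0
  bit 13: 0 → 1
  bit 14: 1 → 0
  bit 15: 0 → 1
= 1110101110100101


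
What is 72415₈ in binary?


Each octal digit → 3 binary bits:
  7 = 111
  2 = 010
  4 = 100
  1 = 001
  5 = 101
Concatenate: 111 010 100 001 101
= 111010100001101


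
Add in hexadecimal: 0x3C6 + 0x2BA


Align and add column by column (LSB to MSB, each column mod 16 with carry):
  03C6
+ 02BA
  ----
  col 0: 6(6) + A(10) + 0 (carry in) = 16 → 0(0), carry out 1
  col 1: C(12) + B(11) + 1 (carry in) = 24 → 8(8), carry out 1
  col 2: 3(3) + 2(2) + 1 (carry in) = 6 → 6(6), carry out 0
  col 3: 0(0) + 0(0) + 0 (carry in) = 0 → 0(0), carry out 0
Reading digits MSB→LSB: 0680
Strip leading zeros: 680
= 0x680


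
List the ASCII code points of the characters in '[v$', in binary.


String: '[v$'  (3 characters)
Per-character ASCII lookup:
  '[': special character: '[' = 91 → 1011011
  'v': lowercase starts at 97: 'v' = 97 + 21 = 118 → 1110110
  '$': special character: '$' = 36 → 100100
= 1011011 1110110 100100


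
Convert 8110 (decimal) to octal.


Divide by 8 repeatedly:
8110 ÷ 8 = 1013 remainder 6
1013 ÷ 8 = 126 remainder 5
126 ÷ 8 = 15 remainder 6
15 ÷ 8 = 1 remainder 7
1 ÷ 8 = 0 remainder 1
Reading remainders bottom-up:
= 0o17656


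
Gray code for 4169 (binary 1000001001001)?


Binary: 1000001001001
Gray code: G = B XOR (B >> 1)
B >> 1 = 0100000100100
1000001001001 XOR 0100000100100:
  1 XOR 0 = 1
  0 XOR 1 = 1
  0 XOR 0 = 0
  0 XOR 0 = 0
  0 XOR 0 = 0
  0 XOR 0 = 0
  1 XOR 0 = 1
  0 XOR 1 = 1
  0 XOR 0 = 0
  1 XOR 0 = 1
  0 XOR 1 = 1
  0 XOR 0 = 0
  1 XOR 0 = 1
= 1100001101101


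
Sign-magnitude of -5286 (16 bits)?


Sign bit: 1 (negative)
Magnitude: 5286 = 001010010100110
= 1001010010100110


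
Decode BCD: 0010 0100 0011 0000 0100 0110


Each 4-bit group → digit:
  0010 → 2
  0100 → 4
  0011 → 3
  0000 → 0
  0100 → 4
  0110 → 6
= 243046


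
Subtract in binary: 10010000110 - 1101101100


Align and subtract column by column (LSB to MSB, borrowing when needed):
  10010000110
- 01101101100
  -----------
  col 0: (0 - 0 borrow-in) - 0 → 0 - 0 = 0, borrow out 0
  col 1: (1 - 0 borrow-in) - 0 → 1 - 0 = 1, borrow out 0
  col 2: (1 - 0 borrow-in) - 1 → 1 - 1 = 0, borrow out 0
  col 3: (0 - 0 borrow-in) - 1 → borrow from next column: (0+2) - 1 = 1, borrow out 1
  col 4: (0 - 1 borrow-in) - 0 → borrow from next column: (-1+2) - 0 = 1, borrow out 1
  col 5: (0 - 1 borrow-in) - 1 → borrow from next column: (-1+2) - 1 = 0, borrow out 1
  col 6: (0 - 1 borrow-in) - 1 → borrow from next column: (-1+2) - 1 = 0, borrow out 1
  col 7: (1 - 1 borrow-in) - 0 → 0 - 0 = 0, borrow out 0
  col 8: (0 - 0 borrow-in) - 1 → borrow from next column: (0+2) - 1 = 1, borrow out 1
  col 9: (0 - 1 borrow-in) - 1 → borrow from next column: (-1+2) - 1 = 0, borrow out 1
  col 10: (1 - 1 borrow-in) - 0 → 0 - 0 = 0, borrow out 0
Reading bits MSB→LSB: 00100011010
Strip leading zeros: 100011010
= 100011010


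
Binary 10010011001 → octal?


Group into 3-bit groups: 010010011001
  010 = 2
  010 = 2
  011 = 3
  001 = 1
= 0o2231


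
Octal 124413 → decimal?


Positional values:
Position 0: 3 × 8^0 = 3
Position 1: 1 × 8^1 = 8
Position 2: 4 × 8^2 = 256
Position 3: 4 × 8^3 = 2048
Position 4: 2 × 8^4 = 8192
Position 5: 1 × 8^5 = 32768
Sum = 3 + 8 + 256 + 2048 + 8192 + 32768
= 43275


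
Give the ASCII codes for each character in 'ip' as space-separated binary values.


String: 'ip'  (2 characters)
Per-character ASCII lookup:
  'i': lowercase starts at 97: 'i' = 97 + 8 = 105 → 1101001
  'p': lowercase starts at 97: 'p' = 97 + 15 = 112 → 1110000
= 1101001 1110000


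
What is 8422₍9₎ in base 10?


Positional values (base 9):
  2 × 9^0 = 2 × 1 = 2
  2 × 9^1 = 2 × 9 = 18
  4 × 9^2 = 4 × 81 = 324
  8 × 9^3 = 8 × 729 = 5832
Sum = 2 + 18 + 324 + 5832
= 6176


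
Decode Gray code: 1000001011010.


Gray code: 1000001011010
MSB stays the same: 1
Each subsequent bit = prev_binary XOR current_gray:
  B[1] = 1 XOR 0 = 1
  B[2] = 1 XOR 0 = 1
  B[3] = 1 XOR 0 = 1
  B[4] = 1 XOR 0 = 1
  B[5] = 1 XOR 0 = 1
  B[6] = 1 XOR 1 = 0
  B[7] = 0 XOR 0 = 0
  B[8] = 0 XOR 1 = 1
  B[9] = 1 XOR 1 = 0
  B[10] = 0 XOR 0 = 0
  B[11] = 0 XOR 1 = 1
  B[12] = 1 XOR 0 = 1
= 1111110010011 (8083 decimal)


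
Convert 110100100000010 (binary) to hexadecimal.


Group into 4-bit nibbles: 0110100100000010
  0110 = 6
  1001 = 9
  0000 = 0
  0010 = 2
= 0x6902


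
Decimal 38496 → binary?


Divide by 2 repeatedly:
38496 ÷ 2 = 19248 remainder 0
19248 ÷ 2 = 9624 remainder 0
9624 ÷ 2 = 4812 remainder 0
4812 ÷ 2 = 2406 remainder 0
2406 ÷ 2 = 1203 remainder 0
1203 ÷ 2 = 601 remainder 1
601 ÷ 2 = 300 remainder 1
300 ÷ 2 = 150 remainder 0
150 ÷ 2 = 75 remainder 0
75 ÷ 2 = 37 remainder 1
37 ÷ 2 = 18 remainder 1
18 ÷ 2 = 9 remainder 0
9 ÷ 2 = 4 remainder 1
4 ÷ 2 = 2 remainder 0
2 ÷ 2 = 1 remainder 0
1 ÷ 2 = 0 remainder 1
Reading remainders bottom-up:
= 1001011001100000


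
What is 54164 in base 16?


Divide by 16 repeatedly:
54164 ÷ 16 = 3385 remainder 4 (4)
3385 ÷ 16 = 211 remainder 9 (9)
211 ÷ 16 = 13 remainder 3 (3)
13 ÷ 16 = 0 remainder 13 (D)
Reading remainders bottom-up:
= 0xD394


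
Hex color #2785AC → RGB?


Hex: #2785AC
R = 27₁₆ = 39
G = 85₁₆ = 133
B = AC₁₆ = 172
= RGB(39, 133, 172)


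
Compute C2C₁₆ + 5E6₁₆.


Align and add column by column (LSB to MSB, each column mod 16 with carry):
  0C2C
+ 05E6
  ----
  col 0: C(12) + 6(6) + 0 (carry in) = 18 → 2(2), carry out 1
  col 1: 2(2) + E(14) + 1 (carry in) = 17 → 1(1), carry out 1
  col 2: C(12) + 5(5) + 1 (carry in) = 18 → 2(2), carry out 1
  col 3: 0(0) + 0(0) + 1 (carry in) = 1 → 1(1), carry out 0
Reading digits MSB→LSB: 1212
Strip leading zeros: 1212
= 0x1212


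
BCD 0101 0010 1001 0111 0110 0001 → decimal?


Each 4-bit group → digit:
  0101 → 5
  0010 → 2
  1001 → 9
  0111 → 7
  0110 → 6
  0001 → 1
= 529761


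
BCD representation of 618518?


Each digit → 4-bit binary:
  6 → 0110
  1 → 0001
  8 → 1000
  5 → 0101
  1 → 0001
  8 → 1000
= 0110 0001 1000 0101 0001 1000


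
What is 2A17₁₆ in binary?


Each hex digit → 4 binary bits:
  2 = 0010
  A = 1010
  1 = 0001
  7 = 0111
Concatenate: 0010 1010 0001 0111
= 0010101000010111


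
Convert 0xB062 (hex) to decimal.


Positional values:
Position 0: 2 × 16^0 = 2 × 1 = 2
Position 1: 6 × 16^1 = 6 × 16 = 96
Position 2: 0 × 16^2 = 0 × 256 = 0
Position 3: B × 16^3 = 11 × 4096 = 45056
Sum = 2 + 96 + 0 + 45056
= 45154


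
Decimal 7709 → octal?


Divide by 8 repeatedly:
7709 ÷ 8 = 963 remainder 5
963 ÷ 8 = 120 remainder 3
120 ÷ 8 = 15 remainder 0
15 ÷ 8 = 1 remainder 7
1 ÷ 8 = 0 remainder 1
Reading remainders bottom-up:
= 0o17035


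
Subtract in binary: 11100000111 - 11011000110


Align and subtract column by column (LSB to MSB, borrowing when needed):
  11100000111
- 11011000110
  -----------
  col 0: (1 - 0 borrow-in) - 0 → 1 - 0 = 1, borrow out 0
  col 1: (1 - 0 borrow-in) - 1 → 1 - 1 = 0, borrow out 0
  col 2: (1 - 0 borrow-in) - 1 → 1 - 1 = 0, borrow out 0
  col 3: (0 - 0 borrow-in) - 0 → 0 - 0 = 0, borrow out 0
  col 4: (0 - 0 borrow-in) - 0 → 0 - 0 = 0, borrow out 0
  col 5: (0 - 0 borrow-in) - 0 → 0 - 0 = 0, borrow out 0
  col 6: (0 - 0 borrow-in) - 1 → borrow from next column: (0+2) - 1 = 1, borrow out 1
  col 7: (0 - 1 borrow-in) - 1 → borrow from next column: (-1+2) - 1 = 0, borrow out 1
  col 8: (1 - 1 borrow-in) - 0 → 0 - 0 = 0, borrow out 0
  col 9: (1 - 0 borrow-in) - 1 → 1 - 1 = 0, borrow out 0
  col 10: (1 - 0 borrow-in) - 1 → 1 - 1 = 0, borrow out 0
Reading bits MSB→LSB: 00001000001
Strip leading zeros: 1000001
= 1000001


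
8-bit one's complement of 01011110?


Original: 01011110
Invert all bits:
  bit 0: 0 → 1
  bit 1: 1 → 0
  bit 2: 0 → 1
  bit 3: 1 → 0
  bit 4: 1 → 0
  bit 5: 1 → 0
  bit 6: 1 → 0
  bit 7: 0 → 1
= 10100001


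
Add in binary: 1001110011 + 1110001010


Align and add column by column (LSB to MSB, carry propagating):
  01001110011
+ 01110001010
  -----------
  col 0: 1 + 0 + 0 (carry in) = 1 → bit 1, carry out 0
  col 1: 1 + 1 + 0 (carry in) = 2 → bit 0, carry out 1
  col 2: 0 + 0 + 1 (carry in) = 1 → bit 1, carry out 0
  col 3: 0 + 1 + 0 (carry in) = 1 → bit 1, carry out 0
  col 4: 1 + 0 + 0 (carry in) = 1 → bit 1, carry out 0
  col 5: 1 + 0 + 0 (carry in) = 1 → bit 1, carry out 0
  col 6: 1 + 0 + 0 (carry in) = 1 → bit 1, carry out 0
  col 7: 0 + 1 + 0 (carry in) = 1 → bit 1, carry out 0
  col 8: 0 + 1 + 0 (carry in) = 1 → bit 1, carry out 0
  col 9: 1 + 1 + 0 (carry in) = 2 → bit 0, carry out 1
  col 10: 0 + 0 + 1 (carry in) = 1 → bit 1, carry out 0
Reading bits MSB→LSB: 10111111101
Strip leading zeros: 10111111101
= 10111111101


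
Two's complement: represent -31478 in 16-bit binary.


Original: 0111101011110110
Step 1 - Invert all bits: 1000010100001001
Step 2 - Add 1: 1000010100001001 + 1
= 1000010100001010 (represents -31478)


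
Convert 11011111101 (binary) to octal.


Group into 3-bit groups: 011011111101
  011 = 3
  011 = 3
  111 = 7
  101 = 5
= 0o3375


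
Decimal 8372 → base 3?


Divide by 3 repeatedly:
8372 ÷ 3 = 2790 remainder 2
2790 ÷ 3 = 930 remainder 0
930 ÷ 3 = 310 remainder 0
310 ÷ 3 = 103 remainder 1
103 ÷ 3 = 34 remainder 1
34 ÷ 3 = 11 remainder 1
11 ÷ 3 = 3 remainder 2
3 ÷ 3 = 1 remainder 0
1 ÷ 3 = 0 remainder 1
Reading remainders bottom-up:
= 102111002


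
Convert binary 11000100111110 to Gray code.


Binary: 11000100111110
Gray code: G = B XOR (B >> 1)
B >> 1 = 01100010011111
11000100111110 XOR 01100010011111:
  1 XOR 0 = 1
  1 XOR 1 = 0
  0 XOR 1 = 1
  0 XOR 0 = 0
  0 XOR 0 = 0
  1 XOR 0 = 1
  0 XOR 1 = 1
  0 XOR 0 = 0
  1 XOR 0 = 1
  1 XOR 1 = 0
  1 XOR 1 = 0
  1 XOR 1 = 0
  1 XOR 1 = 0
  0 XOR 1 = 1
= 10100110100001


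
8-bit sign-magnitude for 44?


Sign bit: 0 (positive)
Magnitude: 44 = 0101100
= 00101100


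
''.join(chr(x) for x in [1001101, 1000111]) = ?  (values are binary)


Codes (binary): 1001101 1000111
Per-code ASCII lookup:
  1001101 = 77  (range 65-90: uppercase, 77 - 65 = 12) → 'M'
  1000111 = 71  (range 65-90: uppercase, 71 - 65 = 6) → 'G'
= 'MG'


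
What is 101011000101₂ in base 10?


Positional values:
Bit 0: 1 × 2^0 = 1
Bit 2: 1 × 2^2 = 4
Bit 6: 1 × 2^6 = 64
Bit 7: 1 × 2^7 = 128
Bit 9: 1 × 2^9 = 512
Bit 11: 1 × 2^11 = 2048
Sum = 1 + 4 + 64 + 128 + 512 + 2048
= 2757


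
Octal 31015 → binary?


Each octal digit → 3 binary bits:
  3 = 011
  1 = 001
  0 = 000
  1 = 001
  5 = 101
Concatenate: 011 001 000 001 101
= 011001000001101


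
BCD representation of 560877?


Each digit → 4-bit binary:
  5 → 0101
  6 → 0110
  0 → 0000
  8 → 1000
  7 → 0111
  7 → 0111
= 0101 0110 0000 1000 0111 0111


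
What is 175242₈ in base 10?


Positional values:
Position 0: 2 × 8^0 = 2
Position 1: 4 × 8^1 = 32
Position 2: 2 × 8^2 = 128
Position 3: 5 × 8^3 = 2560
Position 4: 7 × 8^4 = 28672
Position 5: 1 × 8^5 = 32768
Sum = 2 + 32 + 128 + 2560 + 28672 + 32768
= 64162


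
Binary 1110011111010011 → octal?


Group into 3-bit groups: 001110011111010011
  001 = 1
  110 = 6
  011 = 3
  111 = 7
  010 = 2
  011 = 3
= 0o163723


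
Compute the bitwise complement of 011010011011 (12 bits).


Original: 011010011011
Invert all bits:
  bit 0: 0 → 1
  bit 1: 1 → 0
  bit 2: 1 → 0
  bit 3: 0 → 1
  bit 4: 1 → 0
  bit 5: 0 → 1
  bit 6: 0 → 1
  bit 7: 1 → 0
  bit 8: 1 → 0
  bit 9: 0 → 1
  bit 10: 1 → 0
  bit 11: 1 → 0
= 100101100100


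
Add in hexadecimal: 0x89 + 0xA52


Align and add column by column (LSB to MSB, each column mod 16 with carry):
  0089
+ 0A52
  ----
  col 0: 9(9) + 2(2) + 0 (carry in) = 11 → B(11), carry out 0
  col 1: 8(8) + 5(5) + 0 (carry in) = 13 → D(13), carry out 0
  col 2: 0(0) + A(10) + 0 (carry in) = 10 → A(10), carry out 0
  col 3: 0(0) + 0(0) + 0 (carry in) = 0 → 0(0), carry out 0
Reading digits MSB→LSB: 0ADB
Strip leading zeros: ADB
= 0xADB


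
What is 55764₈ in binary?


Each octal digit → 3 binary bits:
  5 = 101
  5 = 101
  7 = 111
  6 = 110
  4 = 100
Concatenate: 101 101 111 110 100
= 101101111110100


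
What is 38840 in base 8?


Divide by 8 repeatedly:
38840 ÷ 8 = 4855 remainder 0
4855 ÷ 8 = 606 remainder 7
606 ÷ 8 = 75 remainder 6
75 ÷ 8 = 9 remainder 3
9 ÷ 8 = 1 remainder 1
1 ÷ 8 = 0 remainder 1
Reading remainders bottom-up:
= 0o113670


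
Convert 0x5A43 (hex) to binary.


Each hex digit → 4 binary bits:
  5 = 0101
  A = 1010
  4 = 0100
  3 = 0011
Concatenate: 0101 1010 0100 0011
= 0101101001000011


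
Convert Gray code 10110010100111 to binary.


Gray code: 10110010100111
MSB stays the same: 1
Each subsequent bit = prev_binary XOR current_gray:
  B[1] = 1 XOR 0 = 1
  B[2] = 1 XOR 1 = 0
  B[3] = 0 XOR 1 = 1
  B[4] = 1 XOR 0 = 1
  B[5] = 1 XOR 0 = 1
  B[6] = 1 XOR 1 = 0
  B[7] = 0 XOR 0 = 0
  B[8] = 0 XOR 1 = 1
  B[9] = 1 XOR 0 = 1
  B[10] = 1 XOR 0 = 1
  B[11] = 1 XOR 1 = 0
  B[12] = 0 XOR 1 = 1
  B[13] = 1 XOR 1 = 0
= 11011100111010 (14138 decimal)


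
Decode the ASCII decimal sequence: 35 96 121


Codes (decimal): 35 96 121
Per-code ASCII lookup:
  35  (special character) → '#'
  96  (special character) → '`'
  121  (range 97-122: lowercase, 121 - 97 = 24) → 'y'
= '#`y'


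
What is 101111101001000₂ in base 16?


Group into 4-bit nibbles: 0101111101001000
  0101 = 5
  1111 = F
  0100 = 4
  1000 = 8
= 0x5F48


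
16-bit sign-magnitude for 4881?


Sign bit: 0 (positive)
Magnitude: 4881 = 001001100010001
= 0001001100010001


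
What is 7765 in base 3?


Divide by 3 repeatedly:
7765 ÷ 3 = 2588 remainder 1
2588 ÷ 3 = 862 remainder 2
862 ÷ 3 = 287 remainder 1
287 ÷ 3 = 95 remainder 2
95 ÷ 3 = 31 remainder 2
31 ÷ 3 = 10 remainder 1
10 ÷ 3 = 3 remainder 1
3 ÷ 3 = 1 remainder 0
1 ÷ 3 = 0 remainder 1
Reading remainders bottom-up:
= 101122121


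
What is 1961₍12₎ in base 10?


Positional values (base 12):
  1 × 12^0 = 1 × 1 = 1
  6 × 12^1 = 6 × 12 = 72
  9 × 12^2 = 9 × 144 = 1296
  1 × 12^3 = 1 × 1728 = 1728
Sum = 1 + 72 + 1296 + 1728
= 3097


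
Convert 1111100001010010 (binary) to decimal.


Positional values:
Bit 1: 1 × 2^1 = 2
Bit 4: 1 × 2^4 = 16
Bit 6: 1 × 2^6 = 64
Bit 11: 1 × 2^11 = 2048
Bit 12: 1 × 2^12 = 4096
Bit 13: 1 × 2^13 = 8192
Bit 14: 1 × 2^14 = 16384
Bit 15: 1 × 2^15 = 32768
Sum = 2 + 16 + 64 + 2048 + 4096 + 8192 + 16384 + 32768
= 63570


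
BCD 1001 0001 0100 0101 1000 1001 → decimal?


Each 4-bit group → digit:
  1001 → 9
  0001 → 1
  0100 → 4
  0101 → 5
  1000 → 8
  1001 → 9
= 914589


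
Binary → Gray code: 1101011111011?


Binary: 1101011111011
Gray code: G = B XOR (B >> 1)
B >> 1 = 0110101111101
1101011111011 XOR 0110101111101:
  1 XOR 0 = 1
  1 XOR 1 = 0
  0 XOR 1 = 1
  1 XOR 0 = 1
  0 XOR 1 = 1
  1 XOR 0 = 1
  1 XOR 1 = 0
  1 XOR 1 = 0
  1 XOR 1 = 0
  1 XOR 1 = 0
  0 XOR 1 = 1
  1 XOR 0 = 1
  1 XOR 1 = 0
= 1011110000110


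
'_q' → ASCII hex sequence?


String: '_q'  (2 characters)
Per-character ASCII lookup:
  '_': special character: '_' = 95 → 0x5F
  'q': lowercase starts at 97: 'q' = 97 + 16 = 113 → 0x71
= 0x5F 0x71


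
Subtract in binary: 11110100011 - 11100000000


Align and subtract column by column (LSB to MSB, borrowing when needed):
  11110100011
- 11100000000
  -----------
  col 0: (1 - 0 borrow-in) - 0 → 1 - 0 = 1, borrow out 0
  col 1: (1 - 0 borrow-in) - 0 → 1 - 0 = 1, borrow out 0
  col 2: (0 - 0 borrow-in) - 0 → 0 - 0 = 0, borrow out 0
  col 3: (0 - 0 borrow-in) - 0 → 0 - 0 = 0, borrow out 0
  col 4: (0 - 0 borrow-in) - 0 → 0 - 0 = 0, borrow out 0
  col 5: (1 - 0 borrow-in) - 0 → 1 - 0 = 1, borrow out 0
  col 6: (0 - 0 borrow-in) - 0 → 0 - 0 = 0, borrow out 0
  col 7: (1 - 0 borrow-in) - 0 → 1 - 0 = 1, borrow out 0
  col 8: (1 - 0 borrow-in) - 1 → 1 - 1 = 0, borrow out 0
  col 9: (1 - 0 borrow-in) - 1 → 1 - 1 = 0, borrow out 0
  col 10: (1 - 0 borrow-in) - 1 → 1 - 1 = 0, borrow out 0
Reading bits MSB→LSB: 00010100011
Strip leading zeros: 10100011
= 10100011


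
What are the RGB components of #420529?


Hex: #420529
R = 42₁₆ = 66
G = 05₁₆ = 5
B = 29₁₆ = 41
= RGB(66, 5, 41)


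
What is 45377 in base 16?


Divide by 16 repeatedly:
45377 ÷ 16 = 2836 remainder 1 (1)
2836 ÷ 16 = 177 remainder 4 (4)
177 ÷ 16 = 11 remainder 1 (1)
11 ÷ 16 = 0 remainder 11 (B)
Reading remainders bottom-up:
= 0xB141


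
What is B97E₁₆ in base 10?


Positional values:
Position 0: E × 16^0 = 14 × 1 = 14
Position 1: 7 × 16^1 = 7 × 16 = 112
Position 2: 9 × 16^2 = 9 × 256 = 2304
Position 3: B × 16^3 = 11 × 4096 = 45056
Sum = 14 + 112 + 2304 + 45056
= 47486


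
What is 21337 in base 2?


Divide by 2 repeatedly:
21337 ÷ 2 = 10668 remainder 1
10668 ÷ 2 = 5334 remainder 0
5334 ÷ 2 = 2667 remainder 0
2667 ÷ 2 = 1333 remainder 1
1333 ÷ 2 = 666 remainder 1
666 ÷ 2 = 333 remainder 0
333 ÷ 2 = 166 remainder 1
166 ÷ 2 = 83 remainder 0
83 ÷ 2 = 41 remainder 1
41 ÷ 2 = 20 remainder 1
20 ÷ 2 = 10 remainder 0
10 ÷ 2 = 5 remainder 0
5 ÷ 2 = 2 remainder 1
2 ÷ 2 = 1 remainder 0
1 ÷ 2 = 0 remainder 1
Reading remainders bottom-up:
= 101001101011001


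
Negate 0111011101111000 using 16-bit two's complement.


Original: 0111011101111000
Step 1 - Invert all bits: 1000100010000111
Step 2 - Add 1: 1000100010000111 + 1
= 1000100010001000 (represents -30584)


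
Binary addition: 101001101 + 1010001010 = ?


Align and add column by column (LSB to MSB, carry propagating):
  00101001101
+ 01010001010
  -----------
  col 0: 1 + 0 + 0 (carry in) = 1 → bit 1, carry out 0
  col 1: 0 + 1 + 0 (carry in) = 1 → bit 1, carry out 0
  col 2: 1 + 0 + 0 (carry in) = 1 → bit 1, carry out 0
  col 3: 1 + 1 + 0 (carry in) = 2 → bit 0, carry out 1
  col 4: 0 + 0 + 1 (carry in) = 1 → bit 1, carry out 0
  col 5: 0 + 0 + 0 (carry in) = 0 → bit 0, carry out 0
  col 6: 1 + 0 + 0 (carry in) = 1 → bit 1, carry out 0
  col 7: 0 + 1 + 0 (carry in) = 1 → bit 1, carry out 0
  col 8: 1 + 0 + 0 (carry in) = 1 → bit 1, carry out 0
  col 9: 0 + 1 + 0 (carry in) = 1 → bit 1, carry out 0
  col 10: 0 + 0 + 0 (carry in) = 0 → bit 0, carry out 0
Reading bits MSB→LSB: 01111010111
Strip leading zeros: 1111010111
= 1111010111


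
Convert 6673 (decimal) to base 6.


Divide by 6 repeatedly:
6673 ÷ 6 = 1112 remainder 1
1112 ÷ 6 = 185 remainder 2
185 ÷ 6 = 30 remainder 5
30 ÷ 6 = 5 remainder 0
5 ÷ 6 = 0 remainder 5
Reading remainders bottom-up:
= 50521


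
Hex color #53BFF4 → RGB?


Hex: #53BFF4
R = 53₁₆ = 83
G = BF₁₆ = 191
B = F4₁₆ = 244
= RGB(83, 191, 244)


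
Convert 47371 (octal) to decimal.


Positional values:
Position 0: 1 × 8^0 = 1
Position 1: 7 × 8^1 = 56
Position 2: 3 × 8^2 = 192
Position 3: 7 × 8^3 = 3584
Position 4: 4 × 8^4 = 16384
Sum = 1 + 56 + 192 + 3584 + 16384
= 20217


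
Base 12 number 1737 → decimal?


Positional values (base 12):
  7 × 12^0 = 7 × 1 = 7
  3 × 12^1 = 3 × 12 = 36
  7 × 12^2 = 7 × 144 = 1008
  1 × 12^3 = 1 × 1728 = 1728
Sum = 7 + 36 + 1008 + 1728
= 2779


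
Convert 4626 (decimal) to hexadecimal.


Divide by 16 repeatedly:
4626 ÷ 16 = 289 remainder 2 (2)
289 ÷ 16 = 18 remainder 1 (1)
18 ÷ 16 = 1 remainder 2 (2)
1 ÷ 16 = 0 remainder 1 (1)
Reading remainders bottom-up:
= 0x1212


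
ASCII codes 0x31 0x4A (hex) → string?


Codes (hex): 0x31 0x4A
Per-code ASCII lookup:
  0x31 = 49  (range 48-57: digits, 49 - 48 = 1) → '1'
  0x4A = 74  (range 65-90: uppercase, 74 - 65 = 9) → 'J'
= '1J'


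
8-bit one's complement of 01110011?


Original: 01110011
Invert all bits:
  bit 0: 0 → 1
  bit 1: 1 → 0
  bit 2: 1 → 0
  bit 3: 1 → 0
  bit 4: 0 → 1
  bit 5: 0 → 1
  bit 6: 1 → 0
  bit 7: 1 → 0
= 10001100


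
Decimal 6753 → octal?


Divide by 8 repeatedly:
6753 ÷ 8 = 844 remainder 1
844 ÷ 8 = 105 remainder 4
105 ÷ 8 = 13 remainder 1
13 ÷ 8 = 1 remainder 5
1 ÷ 8 = 0 remainder 1
Reading remainders bottom-up:
= 0o15141


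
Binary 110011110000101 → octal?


Group into 3-bit groups: 110011110000101
  110 = 6
  011 = 3
  110 = 6
  000 = 0
  101 = 5
= 0o63605


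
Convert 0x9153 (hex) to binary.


Each hex digit → 4 binary bits:
  9 = 1001
  1 = 0001
  5 = 0101
  3 = 0011
Concatenate: 1001 0001 0101 0011
= 1001000101010011


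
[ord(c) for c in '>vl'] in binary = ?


String: '>vl'  (3 characters)
Per-character ASCII lookup:
  '>': special character: '>' = 62 → 111110
  'v': lowercase starts at 97: 'v' = 97 + 21 = 118 → 1110110
  'l': lowercase starts at 97: 'l' = 97 + 11 = 108 → 1101100
= 111110 1110110 1101100


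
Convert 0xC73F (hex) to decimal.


Positional values:
Position 0: F × 16^0 = 15 × 1 = 15
Position 1: 3 × 16^1 = 3 × 16 = 48
Position 2: 7 × 16^2 = 7 × 256 = 1792
Position 3: C × 16^3 = 12 × 4096 = 49152
Sum = 15 + 48 + 1792 + 49152
= 51007


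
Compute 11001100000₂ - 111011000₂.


Align and subtract column by column (LSB to MSB, borrowing when needed):
  11001100000
- 00111011000
  -----------
  col 0: (0 - 0 borrow-in) - 0 → 0 - 0 = 0, borrow out 0
  col 1: (0 - 0 borrow-in) - 0 → 0 - 0 = 0, borrow out 0
  col 2: (0 - 0 borrow-in) - 0 → 0 - 0 = 0, borrow out 0
  col 3: (0 - 0 borrow-in) - 1 → borrow from next column: (0+2) - 1 = 1, borrow out 1
  col 4: (0 - 1 borrow-in) - 1 → borrow from next column: (-1+2) - 1 = 0, borrow out 1
  col 5: (1 - 1 borrow-in) - 0 → 0 - 0 = 0, borrow out 0
  col 6: (1 - 0 borrow-in) - 1 → 1 - 1 = 0, borrow out 0
  col 7: (0 - 0 borrow-in) - 1 → borrow from next column: (0+2) - 1 = 1, borrow out 1
  col 8: (0 - 1 borrow-in) - 1 → borrow from next column: (-1+2) - 1 = 0, borrow out 1
  col 9: (1 - 1 borrow-in) - 0 → 0 - 0 = 0, borrow out 0
  col 10: (1 - 0 borrow-in) - 0 → 1 - 0 = 1, borrow out 0
Reading bits MSB→LSB: 10010001000
Strip leading zeros: 10010001000
= 10010001000


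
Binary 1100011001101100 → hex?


Group into 4-bit nibbles: 1100011001101100
  1100 = C
  0110 = 6
  0110 = 6
  1100 = C
= 0xC66C


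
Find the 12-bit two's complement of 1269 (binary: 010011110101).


Original: 010011110101
Step 1 - Invert all bits: 101100001010
Step 2 - Add 1: 101100001010 + 1
= 101100001011 (represents -1269)


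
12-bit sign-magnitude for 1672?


Sign bit: 0 (positive)
Magnitude: 1672 = 11010001000
= 011010001000


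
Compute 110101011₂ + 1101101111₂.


Align and add column by column (LSB to MSB, carry propagating):
  00110101011
+ 01101101111
  -----------
  col 0: 1 + 1 + 0 (carry in) = 2 → bit 0, carry out 1
  col 1: 1 + 1 + 1 (carry in) = 3 → bit 1, carry out 1
  col 2: 0 + 1 + 1 (carry in) = 2 → bit 0, carry out 1
  col 3: 1 + 1 + 1 (carry in) = 3 → bit 1, carry out 1
  col 4: 0 + 0 + 1 (carry in) = 1 → bit 1, carry out 0
  col 5: 1 + 1 + 0 (carry in) = 2 → bit 0, carry out 1
  col 6: 0 + 1 + 1 (carry in) = 2 → bit 0, carry out 1
  col 7: 1 + 0 + 1 (carry in) = 2 → bit 0, carry out 1
  col 8: 1 + 1 + 1 (carry in) = 3 → bit 1, carry out 1
  col 9: 0 + 1 + 1 (carry in) = 2 → bit 0, carry out 1
  col 10: 0 + 0 + 1 (carry in) = 1 → bit 1, carry out 0
Reading bits MSB→LSB: 10100011010
Strip leading zeros: 10100011010
= 10100011010


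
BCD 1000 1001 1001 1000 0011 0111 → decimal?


Each 4-bit group → digit:
  1000 → 8
  1001 → 9
  1001 → 9
  1000 → 8
  0011 → 3
  0111 → 7
= 899837


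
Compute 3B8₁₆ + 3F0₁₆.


Align and add column by column (LSB to MSB, each column mod 16 with carry):
  03B8
+ 03F0
  ----
  col 0: 8(8) + 0(0) + 0 (carry in) = 8 → 8(8), carry out 0
  col 1: B(11) + F(15) + 0 (carry in) = 26 → A(10), carry out 1
  col 2: 3(3) + 3(3) + 1 (carry in) = 7 → 7(7), carry out 0
  col 3: 0(0) + 0(0) + 0 (carry in) = 0 → 0(0), carry out 0
Reading digits MSB→LSB: 07A8
Strip leading zeros: 7A8
= 0x7A8


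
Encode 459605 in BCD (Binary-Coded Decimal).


Each digit → 4-bit binary:
  4 → 0100
  5 → 0101
  9 → 1001
  6 → 0110
  0 → 0000
  5 → 0101
= 0100 0101 1001 0110 0000 0101


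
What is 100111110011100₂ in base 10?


Positional values:
Bit 2: 1 × 2^2 = 4
Bit 3: 1 × 2^3 = 8
Bit 4: 1 × 2^4 = 16
Bit 7: 1 × 2^7 = 128
Bit 8: 1 × 2^8 = 256
Bit 9: 1 × 2^9 = 512
Bit 10: 1 × 2^10 = 1024
Bit 11: 1 × 2^11 = 2048
Bit 14: 1 × 2^14 = 16384
Sum = 4 + 8 + 16 + 128 + 256 + 512 + 1024 + 2048 + 16384
= 20380


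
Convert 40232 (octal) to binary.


Each octal digit → 3 binary bits:
  4 = 100
  0 = 000
  2 = 010
  3 = 011
  2 = 010
Concatenate: 100 000 010 011 010
= 100000010011010


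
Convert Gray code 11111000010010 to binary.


Gray code: 11111000010010
MSB stays the same: 1
Each subsequent bit = prev_binary XOR current_gray:
  B[1] = 1 XOR 1 = 0
  B[2] = 0 XOR 1 = 1
  B[3] = 1 XOR 1 = 0
  B[4] = 0 XOR 1 = 1
  B[5] = 1 XOR 0 = 1
  B[6] = 1 XOR 0 = 1
  B[7] = 1 XOR 0 = 1
  B[8] = 1 XOR 0 = 1
  B[9] = 1 XOR 1 = 0
  B[10] = 0 XOR 0 = 0
  B[11] = 0 XOR 0 = 0
  B[12] = 0 XOR 1 = 1
  B[13] = 1 XOR 0 = 1
= 10101111100011 (11235 decimal)


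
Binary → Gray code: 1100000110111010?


Binary: 1100000110111010
Gray code: G = B XOR (B >> 1)
B >> 1 = 0110000011011101
1100000110111010 XOR 0110000011011101:
  1 XOR 0 = 1
  1 XOR 1 = 0
  0 XOR 1 = 1
  0 XOR 0 = 0
  0 XOR 0 = 0
  0 XOR 0 = 0
  0 XOR 0 = 0
  1 XOR 0 = 1
  1 XOR 1 = 0
  0 XOR 1 = 1
  1 XOR 0 = 1
  1 XOR 1 = 0
  1 XOR 1 = 0
  0 XOR 1 = 1
  1 XOR 0 = 1
  0 XOR 1 = 1
= 1010000101100111


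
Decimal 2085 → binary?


Divide by 2 repeatedly:
2085 ÷ 2 = 1042 remainder 1
1042 ÷ 2 = 521 remainder 0
521 ÷ 2 = 260 remainder 1
260 ÷ 2 = 130 remainder 0
130 ÷ 2 = 65 remainder 0
65 ÷ 2 = 32 remainder 1
32 ÷ 2 = 16 remainder 0
16 ÷ 2 = 8 remainder 0
8 ÷ 2 = 4 remainder 0
4 ÷ 2 = 2 remainder 0
2 ÷ 2 = 1 remainder 0
1 ÷ 2 = 0 remainder 1
Reading remainders bottom-up:
= 100000100101


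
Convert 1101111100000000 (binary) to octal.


Group into 3-bit groups: 001101111100000000
  001 = 1
  101 = 5
  111 = 7
  100 = 4
  000 = 0
  000 = 0
= 0o157400


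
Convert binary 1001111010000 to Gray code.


Binary: 1001111010000
Gray code: G = B XOR (B >> 1)
B >> 1 = 0100111101000
1001111010000 XOR 0100111101000:
  1 XOR 0 = 1
  0 XOR 1 = 1
  0 XOR 0 = 0
  1 XOR 0 = 1
  1 XOR 1 = 0
  1 XOR 1 = 0
  1 XOR 1 = 0
  0 XOR 1 = 1
  1 XOR 0 = 1
  0 XOR 1 = 1
  0 XOR 0 = 0
  0 XOR 0 = 0
  0 XOR 0 = 0
= 1101000111000


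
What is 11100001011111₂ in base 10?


Positional values:
Bit 0: 1 × 2^0 = 1
Bit 1: 1 × 2^1 = 2
Bit 2: 1 × 2^2 = 4
Bit 3: 1 × 2^3 = 8
Bit 4: 1 × 2^4 = 16
Bit 6: 1 × 2^6 = 64
Bit 11: 1 × 2^11 = 2048
Bit 12: 1 × 2^12 = 4096
Bit 13: 1 × 2^13 = 8192
Sum = 1 + 2 + 4 + 8 + 16 + 64 + 2048 + 4096 + 8192
= 14431


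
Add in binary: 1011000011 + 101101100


Align and add column by column (LSB to MSB, carry propagating):
  01011000011
+ 00101101100
  -----------
  col 0: 1 + 0 + 0 (carry in) = 1 → bit 1, carry out 0
  col 1: 1 + 0 + 0 (carry in) = 1 → bit 1, carry out 0
  col 2: 0 + 1 + 0 (carry in) = 1 → bit 1, carry out 0
  col 3: 0 + 1 + 0 (carry in) = 1 → bit 1, carry out 0
  col 4: 0 + 0 + 0 (carry in) = 0 → bit 0, carry out 0
  col 5: 0 + 1 + 0 (carry in) = 1 → bit 1, carry out 0
  col 6: 1 + 1 + 0 (carry in) = 2 → bit 0, carry out 1
  col 7: 1 + 0 + 1 (carry in) = 2 → bit 0, carry out 1
  col 8: 0 + 1 + 1 (carry in) = 2 → bit 0, carry out 1
  col 9: 1 + 0 + 1 (carry in) = 2 → bit 0, carry out 1
  col 10: 0 + 0 + 1 (carry in) = 1 → bit 1, carry out 0
Reading bits MSB→LSB: 10000101111
Strip leading zeros: 10000101111
= 10000101111


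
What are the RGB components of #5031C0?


Hex: #5031C0
R = 50₁₆ = 80
G = 31₁₆ = 49
B = C0₁₆ = 192
= RGB(80, 49, 192)


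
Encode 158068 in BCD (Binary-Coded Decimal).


Each digit → 4-bit binary:
  1 → 0001
  5 → 0101
  8 → 1000
  0 → 0000
  6 → 0110
  8 → 1000
= 0001 0101 1000 0000 0110 1000


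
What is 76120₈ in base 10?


Positional values:
Position 0: 0 × 8^0 = 0
Position 1: 2 × 8^1 = 16
Position 2: 1 × 8^2 = 64
Position 3: 6 × 8^3 = 3072
Position 4: 7 × 8^4 = 28672
Sum = 0 + 16 + 64 + 3072 + 28672
= 31824


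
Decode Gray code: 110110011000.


Gray code: 110110011000
MSB stays the same: 1
Each subsequent bit = prev_binary XOR current_gray:
  B[1] = 1 XOR 1 = 0
  B[2] = 0 XOR 0 = 0
  B[3] = 0 XOR 1 = 1
  B[4] = 1 XOR 1 = 0
  B[5] = 0 XOR 0 = 0
  B[6] = 0 XOR 0 = 0
  B[7] = 0 XOR 1 = 1
  B[8] = 1 XOR 1 = 0
  B[9] = 0 XOR 0 = 0
  B[10] = 0 XOR 0 = 0
  B[11] = 0 XOR 0 = 0
= 100100010000 (2320 decimal)


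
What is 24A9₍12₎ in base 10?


Positional values (base 12):
  9 × 12^0 = 9 × 1 = 9
  A × 12^1 = 10 × 12 = 120
  4 × 12^2 = 4 × 144 = 576
  2 × 12^3 = 2 × 1728 = 3456
Sum = 9 + 120 + 576 + 3456
= 4161


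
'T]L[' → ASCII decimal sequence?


String: 'T]L['  (4 characters)
Per-character ASCII lookup:
  'T': uppercase starts at 65: 'T' = 65 + 19 = 84
  ']': special character: ']' = 93
  'L': uppercase starts at 65: 'L' = 65 + 11 = 76
  '[': special character: '[' = 91
= 84 93 76 91


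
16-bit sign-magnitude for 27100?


Sign bit: 0 (positive)
Magnitude: 27100 = 110100111011100
= 0110100111011100


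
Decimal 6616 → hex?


Divide by 16 repeatedly:
6616 ÷ 16 = 413 remainder 8 (8)
413 ÷ 16 = 25 remainder 13 (D)
25 ÷ 16 = 1 remainder 9 (9)
1 ÷ 16 = 0 remainder 1 (1)
Reading remainders bottom-up:
= 0x19D8


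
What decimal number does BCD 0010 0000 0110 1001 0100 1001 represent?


Each 4-bit group → digit:
  0010 → 2
  0000 → 0
  0110 → 6
  1001 → 9
  0100 → 4
  1001 → 9
= 206949


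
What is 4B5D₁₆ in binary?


Each hex digit → 4 binary bits:
  4 = 0100
  B = 1011
  5 = 0101
  D = 1101
Concatenate: 0100 1011 0101 1101
= 0100101101011101


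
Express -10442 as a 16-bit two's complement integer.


Original: 0010100011001010
Step 1 - Invert all bits: 1101011100110101
Step 2 - Add 1: 1101011100110101 + 1
= 1101011100110110 (represents -10442)


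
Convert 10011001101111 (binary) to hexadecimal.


Group into 4-bit nibbles: 0010011001101111
  0010 = 2
  0110 = 6
  0110 = 6
  1111 = F
= 0x266F


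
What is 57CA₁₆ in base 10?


Positional values:
Position 0: A × 16^0 = 10 × 1 = 10
Position 1: C × 16^1 = 12 × 16 = 192
Position 2: 7 × 16^2 = 7 × 256 = 1792
Position 3: 5 × 16^3 = 5 × 4096 = 20480
Sum = 10 + 192 + 1792 + 20480
= 22474
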